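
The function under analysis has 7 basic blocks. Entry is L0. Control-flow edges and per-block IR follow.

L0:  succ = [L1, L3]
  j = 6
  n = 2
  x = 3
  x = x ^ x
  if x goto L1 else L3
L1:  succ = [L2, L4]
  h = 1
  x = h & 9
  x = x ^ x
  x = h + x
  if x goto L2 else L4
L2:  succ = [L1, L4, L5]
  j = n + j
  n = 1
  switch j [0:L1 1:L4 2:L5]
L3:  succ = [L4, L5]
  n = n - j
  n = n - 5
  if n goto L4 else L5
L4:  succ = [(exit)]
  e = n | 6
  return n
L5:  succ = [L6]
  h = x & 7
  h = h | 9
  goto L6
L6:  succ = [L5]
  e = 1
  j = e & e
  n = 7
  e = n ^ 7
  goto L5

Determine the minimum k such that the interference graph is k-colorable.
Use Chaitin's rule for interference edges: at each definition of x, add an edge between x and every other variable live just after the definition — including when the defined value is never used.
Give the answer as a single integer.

def/use:
  L0 def {j,n,x} use ∅
  L1 def {h,x} use ∅
  L2 def {j,n} use {j,n}
  L3 def {n} use {j,n}
  L4 def {e} use {n}
  L5 def {h} use {x}
  L6 def {e,j,n} use ∅

Live sets:
  L0 li=∅ lo={j,n,x}
  L1 li={j,n} lo={j,n,x}
  L2 li={j,n,x} lo={j,n,x}
  L3 li={j,n,x} lo={n,x}
  L4 li={n} lo=∅
  L5 li={x} lo={x}
  L6 li={x} lo={x}

Interference:
  e — {n,x}
  h — {j,n,x}
  j — {h,n,x}
  n — {e,h,j,x}
  x — {e,h,j,n}

Registers:
  lower bound: {h,j,n,x} mutually conflict ⇒ χ ≥ 4
  4-colouring: R0={n}  R1={x}  R2={e,h}  R3={j}
  χ = 4

Answer: 4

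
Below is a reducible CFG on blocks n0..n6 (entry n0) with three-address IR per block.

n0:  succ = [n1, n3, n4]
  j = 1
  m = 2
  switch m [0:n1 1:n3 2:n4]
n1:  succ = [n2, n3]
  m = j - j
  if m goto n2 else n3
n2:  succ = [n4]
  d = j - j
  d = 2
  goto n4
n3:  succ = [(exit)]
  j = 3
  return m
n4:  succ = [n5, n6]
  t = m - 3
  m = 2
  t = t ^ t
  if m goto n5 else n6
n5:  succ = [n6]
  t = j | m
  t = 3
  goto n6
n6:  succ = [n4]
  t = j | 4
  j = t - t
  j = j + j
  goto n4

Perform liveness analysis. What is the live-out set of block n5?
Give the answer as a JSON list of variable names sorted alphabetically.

def/use:
  n0: def={j,m} ue=∅
  n1: def={m} ue={j}
  n2: def={d} ue={j}
  n3: def={j} ue={m}
  n4: def={m,t} ue={m}
  n5: def={t} ue={j,m}
  n6: def={j,t} ue={j}

Liveness:
  n0: in=∅ out={j,m}
  n1: in={j} out={j,m}
  n2: in={j,m} out={j,m}
  n3: in={m} out=∅
  n4: in={j,m} out={j,m}
  n5: in={j,m} out={j,m}
  n6: in={j,m} out={j,m}

live-out(n5) = ["j", "m"]

Answer: ["j", "m"]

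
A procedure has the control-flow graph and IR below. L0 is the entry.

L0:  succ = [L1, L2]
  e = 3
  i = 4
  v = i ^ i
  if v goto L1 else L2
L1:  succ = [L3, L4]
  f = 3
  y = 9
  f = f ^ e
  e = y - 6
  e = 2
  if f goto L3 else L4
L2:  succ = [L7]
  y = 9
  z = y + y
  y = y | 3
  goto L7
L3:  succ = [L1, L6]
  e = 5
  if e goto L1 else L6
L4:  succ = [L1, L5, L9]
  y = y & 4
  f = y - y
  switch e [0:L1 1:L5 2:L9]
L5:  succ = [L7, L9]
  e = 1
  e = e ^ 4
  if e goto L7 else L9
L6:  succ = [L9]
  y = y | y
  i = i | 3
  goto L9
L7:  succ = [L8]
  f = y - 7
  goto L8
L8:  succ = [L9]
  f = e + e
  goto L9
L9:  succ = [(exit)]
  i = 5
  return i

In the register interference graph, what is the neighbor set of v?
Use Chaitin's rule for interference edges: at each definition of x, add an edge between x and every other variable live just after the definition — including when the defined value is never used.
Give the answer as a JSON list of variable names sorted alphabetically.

Per-block:
  L0: {e,i,v} / ∅
  L1: {e,f,y} / {e}
  L2: {y,z} / ∅
  L3: {e} / ∅
  L4: {f,y} / {e,y}
  L5: {e} / ∅
  L6: {i,y} / {i,y}
  L7: {f} / {y}
  L8: {f} / {e}
  L9: {i} / ∅

Backward fixpoint:
  L0 li=∅ lo={e,i}
  L1 li={e,i} lo={e,i,y}
  L2 li={e} lo={e,y}
  L3 li={i,y} lo={e,i,y}
  L4 li={e,i,y} lo={e,i,y}
  L5 li={y} lo={e,y}
  L6 li={i,y} lo=∅
  L7 li={e,y} lo={e}
  L8 li={e} lo=∅
  L9 li=∅ lo=∅

Interference:
  e↔{f,i,v,y,z}
  f↔{e,i,y}
  i↔{e,f,v,y}
  v↔{e,i}
  y↔{e,f,i,z}
  z↔{e,y}

N(v) = ["e", "i"]

Answer: ["e", "i"]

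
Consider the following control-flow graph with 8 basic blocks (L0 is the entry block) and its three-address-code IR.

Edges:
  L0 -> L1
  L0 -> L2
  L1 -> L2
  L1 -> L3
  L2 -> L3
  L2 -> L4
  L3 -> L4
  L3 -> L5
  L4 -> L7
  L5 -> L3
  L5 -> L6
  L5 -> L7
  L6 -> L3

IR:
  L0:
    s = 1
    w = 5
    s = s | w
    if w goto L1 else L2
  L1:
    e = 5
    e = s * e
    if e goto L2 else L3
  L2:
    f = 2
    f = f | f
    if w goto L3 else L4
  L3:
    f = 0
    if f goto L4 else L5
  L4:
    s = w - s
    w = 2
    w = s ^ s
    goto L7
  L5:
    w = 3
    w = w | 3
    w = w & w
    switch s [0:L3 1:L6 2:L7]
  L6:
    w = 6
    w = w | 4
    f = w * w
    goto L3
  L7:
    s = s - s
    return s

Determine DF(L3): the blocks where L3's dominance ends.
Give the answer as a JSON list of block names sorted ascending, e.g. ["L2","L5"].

idom tree: L1←L0 L2←L0 L3←L0 L4←L0 L5←L3 L6←L5 L7←L0
Dom∩ at merges:
  L2: preds {L0,L1}: {L0} ∩ {L0,L1} = {L0}; idom=L0
  L3: preds {L1,L2,L5,L6}: {L0,L1} ∩ {L0,L2} ∩ {L0,L3,L5} ∩ {L0,L3,L5,L6} = {L0}; idom=L0
  L4: preds {L2,L3}: {L0,L2} ∩ {L0,L3} = {L0}; idom=L0
  L7: preds {L4,L5}: {L0,L4} ∩ {L0,L3,L5} = {L0}; idom=L0

DF walk-up:
  join L2 pred L0: · stop@L0
  join L2 pred L1: L1 stop@L0
  join L3 pred L1: L1 stop@L0
  join L3 pred L2: L2 stop@L0
  join L3 pred L5: L5→L3 stop@L0
  join L3 pred L6: L6→L5→L3 stop@L0
  join L4 pred L2: L2 stop@L0
  join L4 pred L3: L3 stop@L0
  join L7 pred L4: L4 stop@L0
  join L7 pred L5: L5→L3 stop@L0
  DF(L0)=∅
  DF(L1)={L2,L3}
  DF(L2)={L3,L4}
  DF(L3)={L3,L4,L7}
  DF(L4)={L7}
  DF(L5)={L3,L7}
  DF(L6)={L3}
  DF(L7)=∅

DF(L3) = ["L3", "L4", "L7"]

Answer: ["L3", "L4", "L7"]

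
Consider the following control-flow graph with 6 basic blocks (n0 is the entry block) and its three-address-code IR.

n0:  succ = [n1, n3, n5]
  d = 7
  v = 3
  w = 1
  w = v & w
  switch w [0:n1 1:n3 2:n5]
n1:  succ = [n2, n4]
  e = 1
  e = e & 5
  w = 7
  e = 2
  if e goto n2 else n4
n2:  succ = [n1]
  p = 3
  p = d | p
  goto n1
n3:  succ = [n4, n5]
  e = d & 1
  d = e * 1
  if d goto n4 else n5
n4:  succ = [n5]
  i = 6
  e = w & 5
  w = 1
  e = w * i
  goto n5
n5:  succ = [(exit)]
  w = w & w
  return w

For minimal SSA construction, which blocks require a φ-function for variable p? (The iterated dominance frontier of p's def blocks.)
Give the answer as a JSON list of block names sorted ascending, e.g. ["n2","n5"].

idom tree: n1←n0 n2←n1 n3←n0 n4←n0 n5←n0
Join-block Dom:
  n1: preds {n0,n2}: {n0} ∩ {n0,n1,n2} = {n0}; idom=n0
  n4: preds {n1,n3}: {n0,n1} ∩ {n0,n3} = {n0}; idom=n0
  n5: preds {n0,n3,n4}: {n0} ∩ {n0,n3} ∩ {n0,n4} = {n0}; idom=n0

DF derivation:
  n1←n0: walk · to n0
  n1←n2: walk n2→n1 to n0
  n4←n1: walk n1 to n0
  n4←n3: walk n3 to n0
  n5←n0: walk · to n0
  n5←n3: walk n3 to n0
  n5←n4: walk n4 to n0
  n0 → ∅
  n1 → {n1,n4}
  n2 → {n1}
  n3 → {n4,n5}
  n4 → {n5}
  n5 → ∅

φ for p: defs {n2}
  DF⁺ = {n1,n4,n5}

Answer: ["n1", "n4", "n5"]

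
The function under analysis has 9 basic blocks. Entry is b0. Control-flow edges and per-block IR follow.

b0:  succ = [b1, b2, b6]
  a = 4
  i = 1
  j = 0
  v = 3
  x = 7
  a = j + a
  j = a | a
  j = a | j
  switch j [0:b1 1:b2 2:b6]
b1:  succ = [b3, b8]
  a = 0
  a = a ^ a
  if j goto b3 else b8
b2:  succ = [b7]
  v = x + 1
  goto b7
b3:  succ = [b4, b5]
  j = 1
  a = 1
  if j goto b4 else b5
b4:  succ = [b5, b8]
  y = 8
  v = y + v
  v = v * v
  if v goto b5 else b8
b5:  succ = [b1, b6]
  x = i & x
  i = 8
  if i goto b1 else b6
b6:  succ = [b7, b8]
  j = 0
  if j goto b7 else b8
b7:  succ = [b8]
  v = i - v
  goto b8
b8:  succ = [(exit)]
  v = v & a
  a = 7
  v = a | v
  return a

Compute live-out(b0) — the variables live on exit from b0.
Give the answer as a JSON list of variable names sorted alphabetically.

Answer: ["a", "i", "j", "v", "x"]

Working:
Per-block:
  b0: {a,i,j,v,x} / ∅
  b1: {a} / {j}
  b2: {v} / {x}
  b3: {a,j} / ∅
  b4: {v,y} / {v}
  b5: {i,x} / {i,x}
  b6: {j} / ∅
  b7: {v} / {i,v}
  b8: {a,v} / {a,v}

Live sets:
  b0 li=∅ lo={a,i,j,v,x}
  b1 li={i,j,v,x} lo={a,i,v,x}
  b2 li={a,i,x} lo={a,i,v}
  b3 li={i,v,x} lo={a,i,j,v,x}
  b4 li={a,i,j,v,x} lo={a,i,j,v,x}
  b5 li={a,i,j,v,x} lo={a,i,j,v,x}
  b6 li={a,i,v} lo={a,i,v}
  b7 li={a,i,v} lo={a,v}
  b8 li={a,v} lo=∅

live-out(b0) = ["a", "i", "j", "v", "x"]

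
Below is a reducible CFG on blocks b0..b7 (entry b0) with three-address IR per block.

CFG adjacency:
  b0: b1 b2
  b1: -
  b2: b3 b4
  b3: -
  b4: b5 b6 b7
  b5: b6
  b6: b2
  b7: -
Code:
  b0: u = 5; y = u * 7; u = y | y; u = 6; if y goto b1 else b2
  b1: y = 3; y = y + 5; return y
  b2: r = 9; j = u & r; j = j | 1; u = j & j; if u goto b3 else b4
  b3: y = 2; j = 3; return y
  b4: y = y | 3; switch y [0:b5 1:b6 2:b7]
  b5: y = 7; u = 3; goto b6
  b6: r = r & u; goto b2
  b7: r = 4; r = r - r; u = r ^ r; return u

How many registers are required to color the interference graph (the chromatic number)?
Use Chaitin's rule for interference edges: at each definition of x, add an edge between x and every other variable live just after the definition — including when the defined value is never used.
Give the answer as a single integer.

Block summaries:
  b0: {u,y} / ∅
  b1: {y} / ∅
  b2: {j,r,u} / {u}
  b3: {j,y} / ∅
  b4: {y} / {y}
  b5: {u,y} / ∅
  b6: {r} / {r,u}
  b7: {r,u} / ∅

Backward fixpoint:
  b0 li=∅ lo={u,y}
  b1 li=∅ lo=∅
  b2 li={u,y} lo={r,u,y}
  b3 li=∅ lo=∅
  b4 li={r,u,y} lo={r,u,y}
  b5 li={r} lo={r,u,y}
  b6 li={r,u,y} lo={u,y}
  b7 li=∅ lo=∅

Interfere edges:
  j↔{r,y}
  r↔{j,u,y}
  u↔{r,y}
  y↔{j,r,u}

Colouring:
  clique {j,r,y} ⇒ need ≥ 3
  3-colouring: c0={r}  c1={y}  c2={j,u}
  χ = 3

Answer: 3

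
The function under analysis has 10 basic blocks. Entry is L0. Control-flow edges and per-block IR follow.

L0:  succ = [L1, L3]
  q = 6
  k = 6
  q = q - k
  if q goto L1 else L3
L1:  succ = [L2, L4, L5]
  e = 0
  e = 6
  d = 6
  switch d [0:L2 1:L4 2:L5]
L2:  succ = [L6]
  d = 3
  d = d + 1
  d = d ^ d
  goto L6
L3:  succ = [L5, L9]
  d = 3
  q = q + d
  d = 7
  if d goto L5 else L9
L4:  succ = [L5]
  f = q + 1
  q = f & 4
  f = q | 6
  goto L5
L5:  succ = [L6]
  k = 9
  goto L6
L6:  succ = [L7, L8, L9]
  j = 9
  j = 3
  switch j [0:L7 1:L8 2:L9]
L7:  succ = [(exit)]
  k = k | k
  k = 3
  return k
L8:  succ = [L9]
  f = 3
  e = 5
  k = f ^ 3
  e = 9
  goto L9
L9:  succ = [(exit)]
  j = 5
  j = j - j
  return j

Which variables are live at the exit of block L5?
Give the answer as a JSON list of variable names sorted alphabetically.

Block summaries:
  L0: {k,q} / ∅
  L1: {d,e} / ∅
  L2: {d} / ∅
  L3: {d,q} / {q}
  L4: {f,q} / {q}
  L5: {k} / ∅
  L6: {j} / ∅
  L7: {k} / {k}
  L8: {e,f,k} / ∅
  L9: {j} / ∅

Live sets:
  L0: in=∅ out={k,q}
  L1: in={k,q} out={k,q}
  L2: in={k} out={k}
  L3: in={q} out=∅
  L4: in={q} out=∅
  L5: in=∅ out={k}
  L6: in={k} out={k}
  L7: in={k} out=∅
  L8: in=∅ out=∅
  L9: in=∅ out=∅

live-out(L5) = ["k"]

Answer: ["k"]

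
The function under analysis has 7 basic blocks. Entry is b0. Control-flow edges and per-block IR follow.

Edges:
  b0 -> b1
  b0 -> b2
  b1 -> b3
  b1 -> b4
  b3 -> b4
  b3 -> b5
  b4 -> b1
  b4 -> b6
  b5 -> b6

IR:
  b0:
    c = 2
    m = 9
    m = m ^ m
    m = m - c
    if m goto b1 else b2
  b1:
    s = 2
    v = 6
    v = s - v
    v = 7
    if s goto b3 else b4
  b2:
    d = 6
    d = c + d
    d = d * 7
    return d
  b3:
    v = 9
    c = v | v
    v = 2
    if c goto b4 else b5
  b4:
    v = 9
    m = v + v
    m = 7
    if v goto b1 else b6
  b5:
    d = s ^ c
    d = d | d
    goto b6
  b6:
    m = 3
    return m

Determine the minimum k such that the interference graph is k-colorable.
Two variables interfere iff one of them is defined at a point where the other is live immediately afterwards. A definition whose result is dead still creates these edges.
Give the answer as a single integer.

Answer: 3

Working:
def/use:
  b0 def {c,m} use ∅
  b1 def {s,v} use ∅
  b2 def {d} use {c}
  b3 def {c,v} use ∅
  b4 def {m,v} use ∅
  b5 def {d} use {c,s}
  b6 def {m} use ∅

Liveness:
  b0 li=∅ lo={c}
  b1 li=∅ lo={s}
  b2 li={c} lo=∅
  b3 li={s} lo={c,s}
  b4 li=∅ lo=∅
  b5 li={c,s} lo=∅
  b6 li=∅ lo=∅

Conflict graph:
  c: {d,m,s,v}
  d: {c}
  m: {c,v}
  s: {c,v}
  v: {c,m,s}

Registers:
  clique {c,m,v} ⇒ need ≥ 3
  3-colouring: R0={c}  R1={d,v}  R2={m,s}
  χ = 3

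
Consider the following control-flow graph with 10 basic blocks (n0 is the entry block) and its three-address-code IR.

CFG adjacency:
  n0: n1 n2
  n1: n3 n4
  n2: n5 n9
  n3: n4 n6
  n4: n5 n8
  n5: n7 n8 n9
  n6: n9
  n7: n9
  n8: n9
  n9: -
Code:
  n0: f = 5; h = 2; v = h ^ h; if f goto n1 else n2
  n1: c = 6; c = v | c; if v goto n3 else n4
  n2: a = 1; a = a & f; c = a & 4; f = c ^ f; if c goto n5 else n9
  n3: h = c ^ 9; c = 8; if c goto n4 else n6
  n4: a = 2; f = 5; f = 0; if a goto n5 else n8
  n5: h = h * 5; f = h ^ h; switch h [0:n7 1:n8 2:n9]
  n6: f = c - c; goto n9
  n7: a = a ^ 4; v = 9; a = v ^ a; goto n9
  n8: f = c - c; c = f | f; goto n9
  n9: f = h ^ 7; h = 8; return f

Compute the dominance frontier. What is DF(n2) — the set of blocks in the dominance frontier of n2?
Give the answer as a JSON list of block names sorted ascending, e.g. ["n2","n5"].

Answer: ["n5", "n9"]

Derivation:
idom tree: n1←n0 n2←n0 n3←n1 n4←n1 n5←n0 n6←n3 n7←n5 n8←n0 n9←n0
Dom∩ at merges:
  n4: preds {n1,n3}: {n0,n1} ∩ {n0,n1,n3} = {n0,n1}; idom=n1
  n5: preds {n2,n4}: {n0,n2} ∩ {n0,n1,n4} = {n0}; idom=n0
  n8: preds {n4,n5}: {n0,n1,n4} ∩ {n0,n5} = {n0}; idom=n0
  n9: preds {n2,n5,n6,n7,n8}: {n0,n2} ∩ {n0,n5} ∩ {n0,n1,n3,n6} ∩ {n0,n5,n7} ∩ {n0,n8} = {n0}; idom=n0

DF walk-up:
  n4←n1: walk · to n1
  n4←n3: walk n3 to n1
  n5←n2: walk n2 to n0
  n5←n4: walk n4→n1 to n0
  n8←n4: walk n4→n1 to n0
  n8←n5: walk n5 to n0
  n9←n2: walk n2 to n0
  n9←n5: walk n5 to n0
  n9←n6: walk n6→n3→n1 to n0
  n9←n7: walk n7→n5 to n0
  n9←n8: walk n8 to n0
  n0: DF=∅
  n1: DF={n5,n8,n9}
  n2: DF={n5,n9}
  n3: DF={n4,n9}
  n4: DF={n5,n8}
  n5: DF={n8,n9}
  n6: DF={n9}
  n7: DF={n9}
  n8: DF={n9}
  n9: DF=∅

DF(n2) = ["n5", "n9"]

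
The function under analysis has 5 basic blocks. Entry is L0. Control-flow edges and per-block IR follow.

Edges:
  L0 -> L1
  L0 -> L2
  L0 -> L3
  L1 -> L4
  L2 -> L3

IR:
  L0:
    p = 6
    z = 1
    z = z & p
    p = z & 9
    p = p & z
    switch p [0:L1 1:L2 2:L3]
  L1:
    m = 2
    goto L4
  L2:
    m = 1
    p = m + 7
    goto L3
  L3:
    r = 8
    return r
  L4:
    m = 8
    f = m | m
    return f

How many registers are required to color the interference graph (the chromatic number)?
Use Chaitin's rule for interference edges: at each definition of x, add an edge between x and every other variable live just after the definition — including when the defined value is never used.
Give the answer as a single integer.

Answer: 2

Analysis:
def/use:
  L0: {p,z} / ∅
  L1: {m} / ∅
  L2: {m,p} / ∅
  L3: {r} / ∅
  L4: {f,m} / ∅

Backward fixpoint:
  live L0: ∅→∅
  live L1: ∅→∅
  live L2: ∅→∅
  live L3: ∅→∅
  live L4: ∅→∅

Interfere edges:
  f↔∅
  m↔∅
  p↔{z}
  r↔∅
  z↔{p}

Colouring:
  clique {p,z} ⇒ need ≥ 2
  2-colouring: c0={f,m,p,r}  c1={z}
  χ = 2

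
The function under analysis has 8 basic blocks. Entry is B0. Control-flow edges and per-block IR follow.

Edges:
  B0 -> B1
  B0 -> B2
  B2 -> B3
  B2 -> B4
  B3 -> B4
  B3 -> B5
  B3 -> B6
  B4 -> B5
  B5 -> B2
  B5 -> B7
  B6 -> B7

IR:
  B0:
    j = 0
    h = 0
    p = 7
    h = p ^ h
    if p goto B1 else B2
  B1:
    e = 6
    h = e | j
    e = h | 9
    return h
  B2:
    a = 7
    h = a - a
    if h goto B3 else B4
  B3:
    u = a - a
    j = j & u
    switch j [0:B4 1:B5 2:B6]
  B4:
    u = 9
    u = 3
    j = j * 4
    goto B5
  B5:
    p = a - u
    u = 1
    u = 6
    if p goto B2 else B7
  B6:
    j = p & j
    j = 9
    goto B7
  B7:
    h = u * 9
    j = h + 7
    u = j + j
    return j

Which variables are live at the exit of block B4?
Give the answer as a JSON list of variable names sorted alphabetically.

Per-block:
  B0: def={h,j,p} ue=∅
  B1: def={e,h} ue={j}
  B2: def={a,h} ue=∅
  B3: def={j,u} ue={a,j}
  B4: def={j,u} ue={j}
  B5: def={p,u} ue={a,u}
  B6: def={j} ue={j,p}
  B7: def={h,j,u} ue={u}

Liveness:
  live B0: ∅→{j,p}
  live B1: {j}→∅
  live B2: {j,p}→{a,j,p}
  live B3: {a,j,p}→{a,j,p,u}
  live B4: {a,j}→{a,j,u}
  live B5: {a,j,u}→{j,p,u}
  live B6: {j,p,u}→{u}
  live B7: {u}→∅

live-out(B4) = ["a", "j", "u"]

Answer: ["a", "j", "u"]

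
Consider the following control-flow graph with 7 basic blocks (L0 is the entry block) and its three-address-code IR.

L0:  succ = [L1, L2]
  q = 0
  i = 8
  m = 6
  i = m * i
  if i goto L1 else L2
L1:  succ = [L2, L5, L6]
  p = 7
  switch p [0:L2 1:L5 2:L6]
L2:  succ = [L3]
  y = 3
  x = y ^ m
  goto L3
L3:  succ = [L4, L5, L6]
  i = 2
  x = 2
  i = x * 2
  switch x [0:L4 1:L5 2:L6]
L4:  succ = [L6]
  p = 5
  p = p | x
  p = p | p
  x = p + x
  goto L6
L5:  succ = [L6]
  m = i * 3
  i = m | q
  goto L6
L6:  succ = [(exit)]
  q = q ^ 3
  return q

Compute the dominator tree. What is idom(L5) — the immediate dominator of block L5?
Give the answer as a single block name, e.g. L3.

Answer: L0

Derivation:
idom tree: L1←L0 L2←L0 L3←L2 L4←L3 L5←L0 L6←L0
Dom∩ at merges:
  L2: preds {L0,L1}: {L0} ∩ {L0,L1} = {L0}; idom=L0
  L5: preds {L1,L3}: {L0,L1} ∩ {L0,L2,L3} = {L0}; idom=L0
  L6: preds {L1,L3,L4,L5}: {L0,L1} ∩ {L0,L2,L3} ∩ {L0,L2,L3,L4} ∩ {L0,L5} = {L0}; idom=L0

idom(L5) = L0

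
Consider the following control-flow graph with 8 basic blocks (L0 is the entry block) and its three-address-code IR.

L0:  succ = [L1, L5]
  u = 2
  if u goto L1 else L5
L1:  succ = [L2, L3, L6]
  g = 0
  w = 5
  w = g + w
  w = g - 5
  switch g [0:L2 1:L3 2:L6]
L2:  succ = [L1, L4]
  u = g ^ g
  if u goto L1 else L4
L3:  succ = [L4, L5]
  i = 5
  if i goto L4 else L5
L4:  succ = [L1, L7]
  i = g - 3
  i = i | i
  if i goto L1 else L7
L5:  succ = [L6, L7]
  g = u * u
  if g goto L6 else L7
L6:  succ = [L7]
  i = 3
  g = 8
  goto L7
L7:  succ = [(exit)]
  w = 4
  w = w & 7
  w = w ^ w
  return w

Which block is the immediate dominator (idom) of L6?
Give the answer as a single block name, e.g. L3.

Answer: L0

Derivation:
idom tree: L1←L0 L2←L1 L3←L1 L4←L1 L5←L0 L6←L0 L7←L0
Dom∩ at merges:
  L1: preds {L0,L2,L4}: {L0} ∩ {L0,L1,L2} ∩ {L0,L1,L4} = {L0}; idom=L0
  L4: preds {L2,L3}: {L0,L1,L2} ∩ {L0,L1,L3} = {L0,L1}; idom=L1
  L5: preds {L0,L3}: {L0} ∩ {L0,L1,L3} = {L0}; idom=L0
  L6: preds {L1,L5}: {L0,L1} ∩ {L0,L5} = {L0}; idom=L0
  L7: preds {L4,L5,L6}: {L0,L1,L4} ∩ {L0,L5} ∩ {L0,L6} = {L0}; idom=L0

idom(L6) = L0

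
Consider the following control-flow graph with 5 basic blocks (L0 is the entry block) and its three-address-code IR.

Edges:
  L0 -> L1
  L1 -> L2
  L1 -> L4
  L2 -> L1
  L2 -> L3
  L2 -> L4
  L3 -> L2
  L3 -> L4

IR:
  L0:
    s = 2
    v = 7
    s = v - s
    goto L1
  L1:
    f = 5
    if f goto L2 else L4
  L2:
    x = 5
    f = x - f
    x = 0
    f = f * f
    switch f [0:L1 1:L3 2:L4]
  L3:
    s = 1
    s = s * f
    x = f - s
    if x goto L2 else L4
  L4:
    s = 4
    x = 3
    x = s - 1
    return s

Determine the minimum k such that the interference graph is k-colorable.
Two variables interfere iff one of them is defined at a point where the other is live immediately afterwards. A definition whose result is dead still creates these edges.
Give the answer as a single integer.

Answer: 3

Working:
def/use:
  L0: {s,v} / ∅
  L1: {f} / ∅
  L2: {f,x} / {f}
  L3: {s,x} / {f}
  L4: {s,x} / ∅

Liveness:
  L0: in=∅ out=∅
  L1: in=∅ out={f}
  L2: in={f} out={f}
  L3: in={f} out={f}
  L4: in=∅ out=∅

Interference:
  f: {s,x}
  s: {f,v,x}
  v: {s}
  x: {f,s}

Registers:
  clique {f,s,x} ⇒ need ≥ 3
  assign f→R1 s→R0 v→R1 x→R2 — no edge inside a register ⇒ χ ≤ 3
  χ = 3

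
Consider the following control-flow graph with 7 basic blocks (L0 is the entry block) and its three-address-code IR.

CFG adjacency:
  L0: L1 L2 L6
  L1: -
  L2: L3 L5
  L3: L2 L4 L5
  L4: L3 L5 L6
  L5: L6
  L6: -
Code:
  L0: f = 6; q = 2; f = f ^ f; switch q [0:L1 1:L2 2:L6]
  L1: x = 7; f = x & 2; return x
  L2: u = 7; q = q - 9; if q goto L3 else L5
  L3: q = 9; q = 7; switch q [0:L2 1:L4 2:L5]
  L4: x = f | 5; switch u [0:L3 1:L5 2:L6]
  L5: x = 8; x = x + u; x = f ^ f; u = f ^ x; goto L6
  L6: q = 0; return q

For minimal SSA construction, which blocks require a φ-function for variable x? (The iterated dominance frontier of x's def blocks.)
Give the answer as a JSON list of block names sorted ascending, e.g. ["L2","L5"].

idom tree: L1←L0 L2←L0 L3←L2 L4←L3 L5←L2 L6←L0
Dom∩ at merges:
  L2: preds {L0,L3}: {L0} ∩ {L0,L2,L3} = {L0}; idom=L0
  L3: preds {L2,L4}: {L0,L2} ∩ {L0,L2,L3,L4} = {L0,L2}; idom=L2
  L5: preds {L2,L3,L4}: {L0,L2} ∩ {L0,L2,L3} ∩ {L0,L2,L3,L4} = {L0,L2}; idom=L2
  L6: preds {L0,L4,L5}: {L0} ∩ {L0,L2,L3,L4} ∩ {L0,L2,L5} = {L0}; idom=L0

DF derivation:
  L2←L0: walk · to L0
  L2←L3: walk L3→L2 to L0
  L3←L2: walk · to L2
  L3←L4: walk L4→L3 to L2
  L5←L2: walk · to L2
  L5←L3: walk L3 to L2
  L5←L4: walk L4→L3 to L2
  L6←L0: walk · to L0
  L6←L4: walk L4→L3→L2 to L0
  L6←L5: walk L5→L2 to L0
  DF(L0)=∅
  DF(L1)=∅
  DF(L2)={L2,L6}
  DF(L3)={L2,L3,L5,L6}
  DF(L4)={L3,L5,L6}
  DF(L5)={L6}
  DF(L6)=∅

φ for x: defs {L1,L4,L5}
  DF⁺ = {L2,L3,L5,L6}

Answer: ["L2", "L3", "L5", "L6"]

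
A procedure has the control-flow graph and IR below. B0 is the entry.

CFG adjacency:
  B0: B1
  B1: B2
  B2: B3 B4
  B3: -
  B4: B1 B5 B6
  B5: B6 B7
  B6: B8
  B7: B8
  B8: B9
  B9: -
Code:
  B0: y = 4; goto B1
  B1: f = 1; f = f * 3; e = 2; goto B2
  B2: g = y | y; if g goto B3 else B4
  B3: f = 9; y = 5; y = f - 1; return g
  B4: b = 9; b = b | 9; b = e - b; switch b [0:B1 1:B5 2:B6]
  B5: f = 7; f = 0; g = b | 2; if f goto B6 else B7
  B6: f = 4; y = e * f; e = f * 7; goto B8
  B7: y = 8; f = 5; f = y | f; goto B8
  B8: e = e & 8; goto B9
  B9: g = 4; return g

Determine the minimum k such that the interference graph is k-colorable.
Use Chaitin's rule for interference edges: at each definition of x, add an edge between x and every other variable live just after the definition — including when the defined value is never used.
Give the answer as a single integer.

Answer: 4

Derivation:
Per-block:
  B0: def={y} ue=∅
  B1: def={e,f} ue=∅
  B2: def={g} ue={y}
  B3: def={f,y} ue={g}
  B4: def={b} ue={e}
  B5: def={f,g} ue={b}
  B6: def={e,f,y} ue={e}
  B7: def={f,y} ue=∅
  B8: def={e} ue={e}
  B9: def={g} ue=∅

Live sets:
  B0: in=∅ out={y}
  B1: in={y} out={e,y}
  B2: in={e,y} out={e,g,y}
  B3: in={g} out=∅
  B4: in={e,y} out={b,e,y}
  B5: in={b,e} out={e}
  B6: in={e} out={e}
  B7: in={e} out={e}
  B8: in={e} out=∅
  B9: in=∅ out=∅

Interfere edges:
  b↔{e,f,y}
  e↔{b,f,g,y}
  f↔{b,e,g,y}
  g↔{e,f,y}
  y↔{b,e,f,g}

Registers:
  clique {b,e,f,y} ⇒ need ≥ 4
  4-colouring: r0={e}  r1={f}  r2={y}  r3={b,g}
  χ = 4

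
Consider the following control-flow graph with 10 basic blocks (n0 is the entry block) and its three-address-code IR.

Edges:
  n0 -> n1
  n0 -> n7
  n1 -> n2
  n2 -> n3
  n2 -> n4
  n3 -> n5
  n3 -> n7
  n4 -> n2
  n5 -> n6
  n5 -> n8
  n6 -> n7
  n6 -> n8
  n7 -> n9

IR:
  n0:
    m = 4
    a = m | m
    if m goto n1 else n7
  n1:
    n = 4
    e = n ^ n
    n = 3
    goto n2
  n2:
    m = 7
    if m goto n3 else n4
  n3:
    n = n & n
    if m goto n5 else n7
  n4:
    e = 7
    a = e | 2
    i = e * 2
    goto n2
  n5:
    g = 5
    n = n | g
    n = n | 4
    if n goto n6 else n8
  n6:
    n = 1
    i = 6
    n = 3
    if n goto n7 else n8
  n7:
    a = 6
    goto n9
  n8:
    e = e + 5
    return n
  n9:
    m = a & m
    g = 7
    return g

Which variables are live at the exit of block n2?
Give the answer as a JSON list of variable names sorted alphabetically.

Answer: ["e", "m", "n"]

Analysis:
Block summaries:
  n0: def={a,m} ue=∅
  n1: def={e,n} ue=∅
  n2: def={m} ue=∅
  n3: def={n} ue={m,n}
  n4: def={a,e,i} ue=∅
  n5: def={g,n} ue={n}
  n6: def={i,n} ue=∅
  n7: def={a} ue=∅
  n8: def={e} ue={e,n}
  n9: def={g,m} ue={a,m}

Liveness:
  n0 li=∅ lo={m}
  n1 li=∅ lo={e,n}
  n2 li={e,n} lo={e,m,n}
  n3 li={e,m,n} lo={e,m,n}
  n4 li={n} lo={e,n}
  n5 li={e,m,n} lo={e,m,n}
  n6 li={e,m} lo={e,m,n}
  n7 li={m} lo={a,m}
  n8 li={e,n} lo=∅
  n9 li={a,m} lo=∅

live-out(n2) = ["e", "m", "n"]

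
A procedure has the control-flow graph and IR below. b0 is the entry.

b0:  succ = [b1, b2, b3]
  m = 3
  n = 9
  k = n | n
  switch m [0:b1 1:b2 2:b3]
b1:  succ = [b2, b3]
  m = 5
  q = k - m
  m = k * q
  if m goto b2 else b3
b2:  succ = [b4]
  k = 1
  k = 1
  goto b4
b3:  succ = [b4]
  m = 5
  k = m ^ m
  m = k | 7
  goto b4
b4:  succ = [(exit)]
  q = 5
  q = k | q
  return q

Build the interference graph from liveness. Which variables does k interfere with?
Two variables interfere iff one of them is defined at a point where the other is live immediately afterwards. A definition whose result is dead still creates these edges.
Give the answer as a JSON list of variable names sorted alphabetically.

def/use:
  b0: def={k,m,n} ue=∅
  b1: def={m,q} ue={k}
  b2: def={k} ue=∅
  b3: def={k,m} ue=∅
  b4: def={q} ue={k}

Backward fixpoint:
  b0 li=∅ lo={k}
  b1 li={k} lo=∅
  b2 li=∅ lo={k}
  b3 li=∅ lo={k}
  b4 li={k} lo=∅

Interference:
  k — {m,q}
  m — {k,n}
  n — {m}
  q — {k}

N(k) = ["m", "q"]

Answer: ["m", "q"]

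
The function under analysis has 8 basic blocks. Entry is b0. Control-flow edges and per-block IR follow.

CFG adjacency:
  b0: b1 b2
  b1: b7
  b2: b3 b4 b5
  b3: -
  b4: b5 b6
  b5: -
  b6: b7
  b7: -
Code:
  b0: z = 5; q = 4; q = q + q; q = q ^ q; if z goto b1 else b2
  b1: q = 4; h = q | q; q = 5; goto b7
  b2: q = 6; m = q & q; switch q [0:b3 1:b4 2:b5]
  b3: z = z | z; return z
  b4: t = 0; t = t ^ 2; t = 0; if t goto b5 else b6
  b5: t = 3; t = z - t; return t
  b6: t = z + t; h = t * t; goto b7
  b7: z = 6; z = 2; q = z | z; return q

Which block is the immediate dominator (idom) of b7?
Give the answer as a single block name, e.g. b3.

Answer: b0

Derivation:
idom tree: b1←b0 b2←b0 b3←b2 b4←b2 b5←b2 b6←b4 b7←b0
Join-block Dom:
  b5: preds {b2,b4}: {b0,b2} ∩ {b0,b2,b4} = {b0,b2}; idom=b2
  b7: preds {b1,b6}: {b0,b1} ∩ {b0,b2,b4,b6} = {b0}; idom=b0

idom(b7) = b0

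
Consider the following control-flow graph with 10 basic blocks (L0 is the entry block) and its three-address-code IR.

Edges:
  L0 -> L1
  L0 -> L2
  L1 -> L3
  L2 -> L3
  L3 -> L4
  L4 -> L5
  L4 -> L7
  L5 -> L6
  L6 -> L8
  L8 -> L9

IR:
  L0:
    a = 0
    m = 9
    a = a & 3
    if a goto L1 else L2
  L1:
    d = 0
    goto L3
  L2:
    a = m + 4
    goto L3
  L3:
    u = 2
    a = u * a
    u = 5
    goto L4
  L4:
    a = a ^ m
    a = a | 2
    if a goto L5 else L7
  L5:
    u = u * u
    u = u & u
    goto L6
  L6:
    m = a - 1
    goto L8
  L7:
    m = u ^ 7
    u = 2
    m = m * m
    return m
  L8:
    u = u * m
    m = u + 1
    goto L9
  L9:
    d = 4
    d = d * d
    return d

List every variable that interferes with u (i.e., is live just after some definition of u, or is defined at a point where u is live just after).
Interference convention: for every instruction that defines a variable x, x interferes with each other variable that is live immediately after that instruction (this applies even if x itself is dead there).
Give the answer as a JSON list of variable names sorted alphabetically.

Answer: ["a", "m"]

Derivation:
Block summaries:
  L0 def {a,m} use ∅
  L1 def {d} use ∅
  L2 def {a} use {m}
  L3 def {a,u} use {a}
  L4 def {a} use {a,m}
  L5 def {u} use {u}
  L6 def {m} use {a}
  L7 def {m,u} use {u}
  L8 def {m,u} use {m,u}
  L9 def {d} use ∅

Liveness:
  live L0: ∅→{a,m}
  live L1: {a,m}→{a,m}
  live L2: {m}→{a,m}
  live L3: {a,m}→{a,m,u}
  live L4: {a,m,u}→{a,u}
  live L5: {a,u}→{a,u}
  live L6: {a,u}→{m,u}
  live L7: {u}→∅
  live L8: {m,u}→∅
  live L9: ∅→∅

Conflict graph:
  a: {d,m,u}
  d: {a,m}
  m: {a,d,u}
  u: {a,m}

N(u) = ["a", "m"]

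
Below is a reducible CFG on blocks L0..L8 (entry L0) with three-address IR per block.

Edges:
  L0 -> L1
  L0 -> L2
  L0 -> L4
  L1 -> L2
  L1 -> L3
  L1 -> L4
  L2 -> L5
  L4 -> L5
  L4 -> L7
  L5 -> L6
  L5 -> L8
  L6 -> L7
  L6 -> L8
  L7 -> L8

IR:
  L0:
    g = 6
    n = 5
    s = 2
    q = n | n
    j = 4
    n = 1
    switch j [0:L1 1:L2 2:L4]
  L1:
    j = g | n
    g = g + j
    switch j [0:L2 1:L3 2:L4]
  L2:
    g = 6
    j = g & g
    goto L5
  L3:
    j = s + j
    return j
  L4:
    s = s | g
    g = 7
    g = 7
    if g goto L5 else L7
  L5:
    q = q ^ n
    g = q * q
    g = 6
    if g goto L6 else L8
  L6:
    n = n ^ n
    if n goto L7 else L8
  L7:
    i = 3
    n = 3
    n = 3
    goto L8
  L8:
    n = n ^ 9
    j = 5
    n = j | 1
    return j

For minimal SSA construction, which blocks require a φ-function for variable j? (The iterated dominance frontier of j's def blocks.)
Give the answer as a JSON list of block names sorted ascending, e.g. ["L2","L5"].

Answer: ["L2", "L4", "L5", "L7", "L8"]

Analysis:
idom tree: L1←L0 L2←L0 L3←L1 L4←L0 L5←L0 L6←L5 L7←L0 L8←L0
Dom at joins:
  L2: preds {L0,L1}: {L0} ∩ {L0,L1} = {L0}; idom=L0
  L4: preds {L0,L1}: {L0} ∩ {L0,L1} = {L0}; idom=L0
  L5: preds {L2,L4}: {L0,L2} ∩ {L0,L4} = {L0}; idom=L0
  L7: preds {L4,L6}: {L0,L4} ∩ {L0,L5,L6} = {L0}; idom=L0
  L8: preds {L5,L6,L7}: {L0,L5} ∩ {L0,L5,L6} ∩ {L0,L7} = {L0}; idom=L0

DF derivation:
  join L2 pred L0: · stop@L0
  join L2 pred L1: L1 stop@L0
  join L4 pred L0: · stop@L0
  join L4 pred L1: L1 stop@L0
  join L5 pred L2: L2 stop@L0
  join L5 pred L4: L4 stop@L0
  join L7 pred L4: L4 stop@L0
  join L7 pred L6: L6→L5 stop@L0
  join L8 pred L5: L5 stop@L0
  join L8 pred L6: L6→L5 stop@L0
  join L8 pred L7: L7 stop@L0
  L0: DF=∅
  L1: DF={L2,L4}
  L2: DF={L5}
  L3: DF=∅
  L4: DF={L5,L7}
  L5: DF={L7,L8}
  L6: DF={L7,L8}
  L7: DF={L8}
  L8: DF=∅

φ for j: defs {L0,L1,L2,L3,L8}
  DF⁺ = {L2,L4,L5,L7,L8}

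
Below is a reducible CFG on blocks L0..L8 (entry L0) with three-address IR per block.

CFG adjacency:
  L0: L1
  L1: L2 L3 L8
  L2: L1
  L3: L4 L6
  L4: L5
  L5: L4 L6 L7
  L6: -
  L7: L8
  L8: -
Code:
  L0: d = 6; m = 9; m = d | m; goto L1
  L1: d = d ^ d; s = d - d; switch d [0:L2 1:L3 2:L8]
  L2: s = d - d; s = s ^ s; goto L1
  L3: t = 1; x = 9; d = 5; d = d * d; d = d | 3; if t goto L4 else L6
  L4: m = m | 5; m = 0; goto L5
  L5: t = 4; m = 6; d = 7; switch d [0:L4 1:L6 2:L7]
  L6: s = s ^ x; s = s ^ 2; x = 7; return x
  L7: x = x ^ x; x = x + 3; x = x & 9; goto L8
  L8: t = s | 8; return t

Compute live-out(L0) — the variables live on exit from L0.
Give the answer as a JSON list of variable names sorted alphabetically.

Answer: ["d", "m"]

Derivation:
Block summaries:
  L0 def {d,m} use ∅
  L1 def {d,s} use {d}
  L2 def {s} use {d}
  L3 def {d,t,x} use ∅
  L4 def {m} use {m}
  L5 def {d,m,t} use ∅
  L6 def {s,x} use {s,x}
  L7 def {x} use {x}
  L8 def {t} use {s}

Live sets:
  L0 li=∅ lo={d,m}
  L1 li={d,m} lo={d,m,s}
  L2 li={d,m} lo={d,m}
  L3 li={m,s} lo={m,s,x}
  L4 li={m,s,x} lo={s,x}
  L5 li={s,x} lo={m,s,x}
  L6 li={s,x} lo=∅
  L7 li={s,x} lo={s}
  L8 li={s} lo=∅

live-out(L0) = ["d", "m"]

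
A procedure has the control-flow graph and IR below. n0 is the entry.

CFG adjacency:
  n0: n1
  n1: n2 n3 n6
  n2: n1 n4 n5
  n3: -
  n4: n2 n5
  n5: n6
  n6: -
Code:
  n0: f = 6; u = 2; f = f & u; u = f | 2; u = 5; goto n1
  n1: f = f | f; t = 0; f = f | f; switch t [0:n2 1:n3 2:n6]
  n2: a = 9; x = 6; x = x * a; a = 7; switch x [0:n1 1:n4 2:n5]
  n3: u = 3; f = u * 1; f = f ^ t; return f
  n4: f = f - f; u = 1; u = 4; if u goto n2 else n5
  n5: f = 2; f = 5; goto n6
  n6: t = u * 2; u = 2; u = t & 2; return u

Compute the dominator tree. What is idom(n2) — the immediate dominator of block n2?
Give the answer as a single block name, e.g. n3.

idom tree: n1←n0 n2←n1 n3←n1 n4←n2 n5←n2 n6←n1
Dom∩ at merges:
  n1: preds {n0,n2}: {n0} ∩ {n0,n1,n2} = {n0}; idom=n0
  n2: preds {n1,n4}: {n0,n1} ∩ {n0,n1,n2,n4} = {n0,n1}; idom=n1
  n5: preds {n2,n4}: {n0,n1,n2} ∩ {n0,n1,n2,n4} = {n0,n1,n2}; idom=n2
  n6: preds {n1,n5}: {n0,n1} ∩ {n0,n1,n2,n5} = {n0,n1}; idom=n1

idom(n2) = n1

Answer: n1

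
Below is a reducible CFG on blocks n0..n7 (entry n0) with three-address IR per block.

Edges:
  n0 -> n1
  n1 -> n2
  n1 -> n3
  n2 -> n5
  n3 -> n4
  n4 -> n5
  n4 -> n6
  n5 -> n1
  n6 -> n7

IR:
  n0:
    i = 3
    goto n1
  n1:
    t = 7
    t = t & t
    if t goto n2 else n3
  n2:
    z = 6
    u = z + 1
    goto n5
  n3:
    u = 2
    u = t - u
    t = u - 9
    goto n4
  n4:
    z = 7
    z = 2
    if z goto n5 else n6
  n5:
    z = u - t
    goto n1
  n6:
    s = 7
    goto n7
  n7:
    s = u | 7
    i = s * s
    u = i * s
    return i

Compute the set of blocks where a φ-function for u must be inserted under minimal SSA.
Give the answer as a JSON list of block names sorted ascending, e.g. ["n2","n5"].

idom tree: n1←n0 n2←n1 n3←n1 n4←n3 n5←n1 n6←n4 n7←n6
Dom∩ at merges:
  n1: preds {n0,n5}: {n0} ∩ {n0,n1,n5} = {n0}; idom=n0
  n5: preds {n2,n4}: {n0,n1,n2} ∩ {n0,n1,n3,n4} = {n0,n1}; idom=n1

DF derivation:
  n1←n0: walk · to n0
  n1←n5: walk n5→n1 to n0
  n5←n2: walk n2 to n1
  n5←n4: walk n4→n3 to n1
  n0 → ∅
  n1 → {n1}
  n2 → {n5}
  n3 → {n5}
  n4 → {n5}
  n5 → {n1}
  n6 → ∅
  n7 → ∅

φ for u: defs {n2,n3,n7}
  DF⁺ = {n1,n5}

Answer: ["n1", "n5"]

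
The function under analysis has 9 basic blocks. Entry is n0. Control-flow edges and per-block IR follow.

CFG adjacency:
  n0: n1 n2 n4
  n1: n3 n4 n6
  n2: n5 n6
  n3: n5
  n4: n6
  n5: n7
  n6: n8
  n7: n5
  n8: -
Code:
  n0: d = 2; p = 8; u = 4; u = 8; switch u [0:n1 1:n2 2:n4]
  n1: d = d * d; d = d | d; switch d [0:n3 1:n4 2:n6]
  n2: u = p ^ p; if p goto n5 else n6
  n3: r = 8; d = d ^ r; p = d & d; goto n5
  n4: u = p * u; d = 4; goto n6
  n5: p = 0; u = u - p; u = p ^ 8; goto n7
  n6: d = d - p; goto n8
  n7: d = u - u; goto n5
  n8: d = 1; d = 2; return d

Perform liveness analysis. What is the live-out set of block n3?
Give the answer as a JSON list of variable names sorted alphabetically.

Per-block:
  n0 def {d,p,u} use ∅
  n1 def {d} use {d}
  n2 def {u} use {p}
  n3 def {d,p,r} use {d}
  n4 def {d,u} use {p,u}
  n5 def {p,u} use {u}
  n6 def {d} use {d,p}
  n7 def {d} use {u}
  n8 def {d} use ∅

Live sets:
  n0: in=∅ out={d,p,u}
  n1: in={d,p,u} out={d,p,u}
  n2: in={d,p} out={d,p,u}
  n3: in={d,u} out={u}
  n4: in={p,u} out={d,p}
  n5: in={u} out={u}
  n6: in={d,p} out=∅
  n7: in={u} out={u}
  n8: in=∅ out=∅

live-out(n3) = ["u"]

Answer: ["u"]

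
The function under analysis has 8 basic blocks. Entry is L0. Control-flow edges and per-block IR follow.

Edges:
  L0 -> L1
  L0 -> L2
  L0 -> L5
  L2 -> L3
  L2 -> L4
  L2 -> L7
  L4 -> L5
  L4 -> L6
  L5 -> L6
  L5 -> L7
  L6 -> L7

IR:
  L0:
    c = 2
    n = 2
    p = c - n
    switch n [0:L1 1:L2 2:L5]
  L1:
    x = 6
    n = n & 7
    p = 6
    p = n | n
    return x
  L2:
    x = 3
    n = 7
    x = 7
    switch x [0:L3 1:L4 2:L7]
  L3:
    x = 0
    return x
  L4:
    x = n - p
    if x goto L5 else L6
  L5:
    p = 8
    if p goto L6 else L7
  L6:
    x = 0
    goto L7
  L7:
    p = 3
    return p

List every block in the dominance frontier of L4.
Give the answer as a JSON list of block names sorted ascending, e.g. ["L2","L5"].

Answer: ["L5", "L6"]

Working:
idom tree: L1←L0 L2←L0 L3←L2 L4←L2 L5←L0 L6←L0 L7←L0
Join-block Dom:
  L5: preds {L0,L4}: {L0} ∩ {L0,L2,L4} = {L0}; idom=L0
  L6: preds {L4,L5}: {L0,L2,L4} ∩ {L0,L5} = {L0}; idom=L0
  L7: preds {L2,L5,L6}: {L0,L2} ∩ {L0,L5} ∩ {L0,L6} = {L0}; idom=L0

DF derivation:
  join L5 pred L0: · stop@L0
  join L5 pred L4: L4→L2 stop@L0
  join L6 pred L4: L4→L2 stop@L0
  join L6 pred L5: L5 stop@L0
  join L7 pred L2: L2 stop@L0
  join L7 pred L5: L5 stop@L0
  join L7 pred L6: L6 stop@L0
  L0: DF=∅
  L1: DF=∅
  L2: DF={L5,L6,L7}
  L3: DF=∅
  L4: DF={L5,L6}
  L5: DF={L6,L7}
  L6: DF={L7}
  L7: DF=∅

DF(L4) = ["L5", "L6"]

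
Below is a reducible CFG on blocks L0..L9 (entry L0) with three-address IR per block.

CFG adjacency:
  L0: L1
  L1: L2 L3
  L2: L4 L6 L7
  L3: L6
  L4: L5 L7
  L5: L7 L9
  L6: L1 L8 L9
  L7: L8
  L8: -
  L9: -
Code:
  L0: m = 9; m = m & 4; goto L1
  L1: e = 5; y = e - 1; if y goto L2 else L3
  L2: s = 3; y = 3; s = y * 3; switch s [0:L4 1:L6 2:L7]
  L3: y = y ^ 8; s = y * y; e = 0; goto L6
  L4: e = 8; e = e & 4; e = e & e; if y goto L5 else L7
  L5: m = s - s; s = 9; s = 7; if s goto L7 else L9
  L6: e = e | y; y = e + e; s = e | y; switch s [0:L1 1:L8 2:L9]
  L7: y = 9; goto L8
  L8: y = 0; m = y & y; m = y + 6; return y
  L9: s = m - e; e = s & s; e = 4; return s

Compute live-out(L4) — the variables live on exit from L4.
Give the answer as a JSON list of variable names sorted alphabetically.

def/use:
  L0 def {m} use ∅
  L1 def {e,y} use ∅
  L2 def {s,y} use ∅
  L3 def {e,s,y} use {y}
  L4 def {e} use {y}
  L5 def {m,s} use {s}
  L6 def {e,s,y} use {e,y}
  L7 def {y} use ∅
  L8 def {m,y} use ∅
  L9 def {e,s} use {e,m}

Liveness:
  L0 li=∅ lo={m}
  L1 li={m} lo={e,m,y}
  L2 li={e,m} lo={e,m,s,y}
  L3 li={m,y} lo={e,m,y}
  L4 li={s,y} lo={e,s}
  L5 li={e,s} lo={e,m}
  L6 li={e,m,y} lo={e,m}
  L7 li=∅ lo=∅
  L8 li=∅ lo=∅
  L9 li={e,m} lo=∅

live-out(L4) = ["e", "s"]

Answer: ["e", "s"]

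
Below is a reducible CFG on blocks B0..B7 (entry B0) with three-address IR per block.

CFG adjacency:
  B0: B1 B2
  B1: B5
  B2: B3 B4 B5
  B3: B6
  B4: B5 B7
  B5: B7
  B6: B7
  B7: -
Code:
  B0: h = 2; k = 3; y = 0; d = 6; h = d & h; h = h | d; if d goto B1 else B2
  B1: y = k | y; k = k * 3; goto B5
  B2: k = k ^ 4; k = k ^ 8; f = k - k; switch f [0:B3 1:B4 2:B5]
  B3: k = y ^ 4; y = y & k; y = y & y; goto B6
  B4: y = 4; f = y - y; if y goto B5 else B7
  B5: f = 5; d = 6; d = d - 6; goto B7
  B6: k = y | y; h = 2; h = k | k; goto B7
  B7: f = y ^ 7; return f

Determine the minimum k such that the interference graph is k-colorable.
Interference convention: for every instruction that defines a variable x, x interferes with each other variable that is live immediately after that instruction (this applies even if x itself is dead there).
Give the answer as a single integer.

Per-block:
  B0 def {d,h,k,y} use ∅
  B1 def {k,y} use {k,y}
  B2 def {f,k} use {k}
  B3 def {k,y} use {y}
  B4 def {f,y} use ∅
  B5 def {d,f} use ∅
  B6 def {h,k} use {y}
  B7 def {f} use {y}

Liveness:
  B0: in=∅ out={k,y}
  B1: in={k,y} out={y}
  B2: in={k,y} out={y}
  B3: in={y} out={y}
  B4: in=∅ out={y}
  B5: in={y} out={y}
  B6: in={y} out={y}
  B7: in={y} out=∅

Interfere edges:
  d: {h,k,y}
  f: {y}
  h: {d,k,y}
  k: {d,h,y}
  y: {d,f,h,k}

Colouring:
  {d,h,k,y} pairwise interfere (4-clique) ⇒ χ ≥ 4
  assign d→c1 f→c1 h→c2 k→c3 y→c0 — no edge inside a register ⇒ χ ≤ 4
  χ = 4

Answer: 4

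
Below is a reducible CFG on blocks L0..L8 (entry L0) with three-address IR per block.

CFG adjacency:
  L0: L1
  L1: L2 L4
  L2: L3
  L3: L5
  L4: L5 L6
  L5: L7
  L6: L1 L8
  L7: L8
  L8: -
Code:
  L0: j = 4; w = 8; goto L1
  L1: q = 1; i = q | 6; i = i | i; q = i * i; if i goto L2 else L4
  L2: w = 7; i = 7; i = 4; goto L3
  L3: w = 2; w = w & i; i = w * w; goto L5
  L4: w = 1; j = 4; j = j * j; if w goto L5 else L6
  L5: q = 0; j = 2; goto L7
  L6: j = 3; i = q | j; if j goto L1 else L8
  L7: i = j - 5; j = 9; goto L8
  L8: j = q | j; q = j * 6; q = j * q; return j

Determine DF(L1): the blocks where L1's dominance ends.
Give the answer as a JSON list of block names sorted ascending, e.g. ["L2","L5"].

Answer: ["L1"]

Derivation:
idom tree: L1←L0 L2←L1 L3←L2 L4←L1 L5←L1 L6←L4 L7←L5 L8←L1
Dom at joins:
  L1: preds {L0,L6}: {L0} ∩ {L0,L1,L4,L6} = {L0}; idom=L0
  L5: preds {L3,L4}: {L0,L1,L2,L3} ∩ {L0,L1,L4} = {L0,L1}; idom=L1
  L8: preds {L6,L7}: {L0,L1,L4,L6} ∩ {L0,L1,L5,L7} = {L0,L1}; idom=L1

DF walk-up:
  join L1 pred L0: · stop@L0
  join L1 pred L6: L6→L4→L1 stop@L0
  join L5 pred L3: L3→L2 stop@L1
  join L5 pred L4: L4 stop@L1
  join L8 pred L6: L6→L4 stop@L1
  join L8 pred L7: L7→L5 stop@L1
  L0: DF=∅
  L1: DF={L1}
  L2: DF={L5}
  L3: DF={L5}
  L4: DF={L1,L5,L8}
  L5: DF={L8}
  L6: DF={L1,L8}
  L7: DF={L8}
  L8: DF=∅

DF(L1) = ["L1"]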